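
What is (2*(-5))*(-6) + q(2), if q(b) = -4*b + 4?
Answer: 56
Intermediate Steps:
q(b) = 4 - 4*b
(2*(-5))*(-6) + q(2) = (2*(-5))*(-6) + (4 - 4*2) = -10*(-6) + (4 - 8) = 60 - 4 = 56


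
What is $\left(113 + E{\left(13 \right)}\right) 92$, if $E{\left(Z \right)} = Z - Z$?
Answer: $10396$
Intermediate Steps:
$E{\left(Z \right)} = 0$
$\left(113 + E{\left(13 \right)}\right) 92 = \left(113 + 0\right) 92 = 113 \cdot 92 = 10396$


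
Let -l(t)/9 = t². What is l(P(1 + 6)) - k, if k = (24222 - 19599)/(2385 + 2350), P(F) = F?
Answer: -2092758/4735 ≈ -441.98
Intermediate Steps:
k = 4623/4735 ≈ 0.97635
l(t) = -9*t²
l(P(1 + 6)) - k = -9*(1 + 6)² - 1*4623/4735 = -9*7² - 4623/4735 = -9*49 - 4623/4735 = -441 - 4623/4735 = -2092758/4735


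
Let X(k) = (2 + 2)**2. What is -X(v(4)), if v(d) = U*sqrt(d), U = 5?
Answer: -16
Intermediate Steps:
v(d) = 5*sqrt(d)
X(k) = 16 (X(k) = 4**2 = 16)
-X(v(4)) = -1*16 = -16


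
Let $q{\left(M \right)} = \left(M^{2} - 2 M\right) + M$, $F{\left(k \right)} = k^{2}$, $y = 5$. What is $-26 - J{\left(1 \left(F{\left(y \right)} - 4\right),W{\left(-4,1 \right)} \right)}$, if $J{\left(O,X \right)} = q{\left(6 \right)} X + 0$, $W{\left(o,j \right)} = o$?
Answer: $94$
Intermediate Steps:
$q{\left(M \right)} = M^{2} - M$
$J{\left(O,X \right)} = 30 X$ ($J{\left(O,X \right)} = 6 \left(-1 + 6\right) X + 0 = 6 \cdot 5 X + 0 = 30 X + 0 = 30 X$)
$-26 - J{\left(1 \left(F{\left(y \right)} - 4\right),W{\left(-4,1 \right)} \right)} = -26 - 30 \left(-4\right) = -26 - -120 = -26 + 120 = 94$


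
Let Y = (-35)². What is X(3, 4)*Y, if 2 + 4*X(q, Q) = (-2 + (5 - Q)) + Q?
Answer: 1225/4 ≈ 306.25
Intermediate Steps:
Y = 1225
X(q, Q) = ¼ (X(q, Q) = -½ + ((-2 + (5 - Q)) + Q)/4 = -½ + ((3 - Q) + Q)/4 = -½ + (¼)*3 = -½ + ¾ = ¼)
X(3, 4)*Y = (¼)*1225 = 1225/4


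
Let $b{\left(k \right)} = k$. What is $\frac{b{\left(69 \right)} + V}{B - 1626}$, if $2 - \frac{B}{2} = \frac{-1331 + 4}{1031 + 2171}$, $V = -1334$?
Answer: $\frac{405053}{519099} \approx 0.7803$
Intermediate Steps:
$B = \frac{7731}{1601}$ ($B = 4 - 2 \frac{-1331 + 4}{1031 + 2171} = 4 - 2 \left(- \frac{1327}{3202}\right) = 4 - 2 \left(\left(-1327\right) \frac{1}{3202}\right) = 4 - - \frac{1327}{1601} = 4 + \frac{1327}{1601} = \frac{7731}{1601} \approx 4.8289$)
$\frac{b{\left(69 \right)} + V}{B - 1626} = \frac{69 - 1334}{\frac{7731}{1601} - 1626} = - \frac{1265}{- \frac{2595495}{1601}} = \left(-1265\right) \left(- \frac{1601}{2595495}\right) = \frac{405053}{519099}$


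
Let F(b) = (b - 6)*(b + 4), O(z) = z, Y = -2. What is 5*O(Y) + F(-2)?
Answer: -26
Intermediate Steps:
F(b) = (-6 + b)*(4 + b)
5*O(Y) + F(-2) = 5*(-2) + (-24 + (-2)² - 2*(-2)) = -10 + (-24 + 4 + 4) = -10 - 16 = -26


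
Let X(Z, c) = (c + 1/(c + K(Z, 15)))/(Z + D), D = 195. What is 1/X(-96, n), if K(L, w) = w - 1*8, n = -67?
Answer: -5940/4021 ≈ -1.4772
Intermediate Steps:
K(L, w) = -8 + w (K(L, w) = w - 8 = -8 + w)
X(Z, c) = (c + 1/(7 + c))/(195 + Z) (X(Z, c) = (c + 1/(c + (-8 + 15)))/(Z + 195) = (c + 1/(c + 7))/(195 + Z) = (c + 1/(7 + c))/(195 + Z))
1/X(-96, n) = 1/((1 + (-67)² + 7*(-67))/(1365 + 7*(-96) + 195*(-67) - 96*(-67))) = 1/((1 + 4489 - 469)/(1365 - 672 - 13065 + 6432)) = 1/(4021/(-5940)) = 1/(-1/5940*4021) = 1/(-4021/5940) = -5940/4021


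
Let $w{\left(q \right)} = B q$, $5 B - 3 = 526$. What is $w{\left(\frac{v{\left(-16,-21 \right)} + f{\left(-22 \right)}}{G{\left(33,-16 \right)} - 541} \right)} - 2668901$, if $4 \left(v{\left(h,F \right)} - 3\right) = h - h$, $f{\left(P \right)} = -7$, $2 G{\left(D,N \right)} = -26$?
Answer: $- \frac{3696426827}{1385} \approx -2.6689 \cdot 10^{6}$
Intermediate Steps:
$B = \frac{529}{5}$ ($B = \frac{3}{5} + \frac{1}{5} \cdot 526 = \frac{3}{5} + \frac{526}{5} = \frac{529}{5} \approx 105.8$)
$G{\left(D,N \right)} = -13$ ($G{\left(D,N \right)} = \frac{1}{2} \left(-26\right) = -13$)
$v{\left(h,F \right)} = 3$ ($v{\left(h,F \right)} = 3 + \frac{h - h}{4} = 3 + \frac{1}{4} \cdot 0 = 3 + 0 = 3$)
$w{\left(q \right)} = \frac{529 q}{5}$
$w{\left(\frac{v{\left(-16,-21 \right)} + f{\left(-22 \right)}}{G{\left(33,-16 \right)} - 541} \right)} - 2668901 = \frac{529 \frac{3 - 7}{-13 - 541}}{5} - 2668901 = \frac{529 \left(- \frac{4}{-554}\right)}{5} - 2668901 = \frac{529 \left(\left(-4\right) \left(- \frac{1}{554}\right)\right)}{5} - 2668901 = \frac{529}{5} \cdot \frac{2}{277} - 2668901 = \frac{1058}{1385} - 2668901 = - \frac{3696426827}{1385}$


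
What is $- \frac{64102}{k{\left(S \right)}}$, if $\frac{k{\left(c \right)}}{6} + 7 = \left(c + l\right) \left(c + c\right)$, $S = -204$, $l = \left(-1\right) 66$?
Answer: $- \frac{32051}{330459} \approx -0.096989$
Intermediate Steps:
$l = -66$
$k{\left(c \right)} = -42 + 12 c \left(-66 + c\right)$ ($k{\left(c \right)} = -42 + 6 \left(c - 66\right) \left(c + c\right) = -42 + 6 \left(-66 + c\right) 2 c = -42 + 6 \cdot 2 c \left(-66 + c\right) = -42 + 12 c \left(-66 + c\right)$)
$- \frac{64102}{k{\left(S \right)}} = - \frac{64102}{-42 - -161568 + 12 \left(-204\right)^{2}} = - \frac{64102}{-42 + 161568 + 12 \cdot 41616} = - \frac{64102}{-42 + 161568 + 499392} = - \frac{64102}{660918} = \left(-64102\right) \frac{1}{660918} = - \frac{32051}{330459}$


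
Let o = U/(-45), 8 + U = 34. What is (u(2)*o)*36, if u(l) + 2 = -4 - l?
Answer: 832/5 ≈ 166.40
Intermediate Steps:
U = 26 (U = -8 + 34 = 26)
o = -26/45 (o = 26/(-45) = 26*(-1/45) = -26/45 ≈ -0.57778)
u(l) = -6 - l (u(l) = -2 + (-4 - l) = -6 - l)
(u(2)*o)*36 = ((-6 - 1*2)*(-26/45))*36 = ((-6 - 2)*(-26/45))*36 = -8*(-26/45)*36 = (208/45)*36 = 832/5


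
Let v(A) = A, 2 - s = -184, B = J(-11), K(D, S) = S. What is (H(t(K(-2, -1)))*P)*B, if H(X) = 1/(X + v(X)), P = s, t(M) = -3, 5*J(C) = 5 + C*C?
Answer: -3906/5 ≈ -781.20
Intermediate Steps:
J(C) = 1 + C²/5 (J(C) = (5 + C*C)/5 = (5 + C²)/5 = 1 + C²/5)
B = 126/5 (B = 1 + (⅕)*(-11)² = 1 + (⅕)*121 = 1 + 121/5 = 126/5 ≈ 25.200)
s = 186 (s = 2 - 1*(-184) = 2 + 184 = 186)
P = 186
H(X) = 1/(2*X) (H(X) = 1/(X + X) = 1/(2*X))
(H(t(K(-2, -1)))*P)*B = (((½)/(-3))*186)*(126/5) = (((½)*(-⅓))*186)*(126/5) = -⅙*186*(126/5) = -31*126/5 = -3906/5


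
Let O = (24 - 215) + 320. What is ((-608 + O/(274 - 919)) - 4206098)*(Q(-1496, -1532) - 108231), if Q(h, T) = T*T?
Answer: -47089721968083/5 ≈ -9.4179e+12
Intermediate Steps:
O = 129 (O = -191 + 320 = 129)
Q(h, T) = T²
((-608 + O/(274 - 919)) - 4206098)*(Q(-1496, -1532) - 108231) = ((-608 + 129/(274 - 919)) - 4206098)*((-1532)² - 108231) = ((-608 + 129/(-645)) - 4206098)*(2347024 - 108231) = ((-608 - 1/645*129) - 4206098)*2238793 = ((-608 - ⅕) - 4206098)*2238793 = (-3041/5 - 4206098)*2238793 = -21033531/5*2238793 = -47089721968083/5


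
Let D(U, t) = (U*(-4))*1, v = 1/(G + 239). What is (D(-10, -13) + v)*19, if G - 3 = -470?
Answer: 9119/12 ≈ 759.92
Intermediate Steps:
G = -467 (G = 3 - 470 = -467)
v = -1/228 (v = 1/(-467 + 239) = 1/(-228) = -1/228 ≈ -0.0043860)
D(U, t) = -4*U (D(U, t) = -4*U*1 = -4*U)
(D(-10, -13) + v)*19 = (-4*(-10) - 1/228)*19 = (40 - 1/228)*19 = (9119/228)*19 = 9119/12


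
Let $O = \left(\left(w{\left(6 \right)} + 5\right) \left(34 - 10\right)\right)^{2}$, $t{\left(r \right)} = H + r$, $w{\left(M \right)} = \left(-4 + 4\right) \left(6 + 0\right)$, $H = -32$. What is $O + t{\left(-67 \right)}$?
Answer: $14301$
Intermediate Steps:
$w{\left(M \right)} = 0$ ($w{\left(M \right)} = 0 \cdot 6 = 0$)
$t{\left(r \right)} = -32 + r$
$O = 14400$ ($O = \left(\left(0 + 5\right) \left(34 - 10\right)\right)^{2} = \left(5 \cdot 24\right)^{2} = 120^{2} = 14400$)
$O + t{\left(-67 \right)} = 14400 - 99 = 14301$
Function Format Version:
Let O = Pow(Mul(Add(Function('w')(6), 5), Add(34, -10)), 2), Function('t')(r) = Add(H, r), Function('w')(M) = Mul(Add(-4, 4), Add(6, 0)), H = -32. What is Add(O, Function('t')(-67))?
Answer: 14301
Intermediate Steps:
Function('w')(M) = 0 (Function('w')(M) = Mul(0, 6) = 0)
Function('t')(r) = Add(-32, r)
O = 14400 (O = Pow(Mul(Add(0, 5), Add(34, -10)), 2) = Pow(Mul(5, 24), 2) = Pow(120, 2) = 14400)
Add(O, Function('t')(-67)) = Add(14400, Add(-32, -67)) = Add(14400, -99) = 14301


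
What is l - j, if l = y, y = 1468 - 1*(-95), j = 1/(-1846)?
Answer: 2885299/1846 ≈ 1563.0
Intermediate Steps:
j = -1/1846 ≈ -0.00054171
y = 1563 (y = 1468 + 95 = 1563)
l = 1563
l - j = 1563 - 1*(-1/1846) = 1563 + 1/1846 = 2885299/1846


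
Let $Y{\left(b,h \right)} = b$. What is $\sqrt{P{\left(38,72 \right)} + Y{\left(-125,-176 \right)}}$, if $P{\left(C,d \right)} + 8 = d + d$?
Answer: $\sqrt{11} \approx 3.3166$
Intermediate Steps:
$P{\left(C,d \right)} = -8 + 2 d$ ($P{\left(C,d \right)} = -8 + \left(d + d\right) = -8 + 2 d$)
$\sqrt{P{\left(38,72 \right)} + Y{\left(-125,-176 \right)}} = \sqrt{\left(-8 + 2 \cdot 72\right) - 125} = \sqrt{\left(-8 + 144\right) - 125} = \sqrt{136 - 125} = \sqrt{11}$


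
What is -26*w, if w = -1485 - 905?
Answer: 62140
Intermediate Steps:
w = -2390
-26*w = -26*(-2390) = 62140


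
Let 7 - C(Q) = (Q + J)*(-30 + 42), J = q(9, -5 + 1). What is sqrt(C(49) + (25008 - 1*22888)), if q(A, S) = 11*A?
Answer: 3*sqrt(39) ≈ 18.735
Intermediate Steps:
J = 99 (J = 11*9 = 99)
C(Q) = -1181 - 12*Q (C(Q) = 7 - (Q + 99)*(-30 + 42) = 7 - (99 + Q)*12 = 7 - (1188 + 12*Q) = 7 + (-1188 - 12*Q) = -1181 - 12*Q)
sqrt(C(49) + (25008 - 1*22888)) = sqrt((-1181 - 12*49) + (25008 - 1*22888)) = sqrt((-1181 - 588) + (25008 - 22888)) = sqrt(-1769 + 2120) = sqrt(351) = 3*sqrt(39)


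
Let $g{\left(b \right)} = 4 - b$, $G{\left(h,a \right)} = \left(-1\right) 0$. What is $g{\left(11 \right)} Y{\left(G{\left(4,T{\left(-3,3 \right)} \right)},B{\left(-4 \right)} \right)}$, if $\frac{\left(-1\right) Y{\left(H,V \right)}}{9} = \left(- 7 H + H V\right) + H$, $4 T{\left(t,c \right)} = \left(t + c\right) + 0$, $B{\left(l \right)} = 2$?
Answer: $0$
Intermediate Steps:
$T{\left(t,c \right)} = \frac{c}{4} + \frac{t}{4}$ ($T{\left(t,c \right)} = \frac{\left(t + c\right) + 0}{4} = \frac{\left(c + t\right) + 0}{4} = \frac{c + t}{4} = \frac{c}{4} + \frac{t}{4}$)
$G{\left(h,a \right)} = 0$
$Y{\left(H,V \right)} = 54 H - 9 H V$ ($Y{\left(H,V \right)} = - 9 \left(\left(- 7 H + H V\right) + H\right) = - 9 \left(- 6 H + H V\right) = 54 H - 9 H V$)
$g{\left(11 \right)} Y{\left(G{\left(4,T{\left(-3,3 \right)} \right)},B{\left(-4 \right)} \right)} = \left(4 - 11\right) 9 \cdot 0 \left(6 - 2\right) = - 7 \cdot 9 \cdot 0 \cdot 4 = \left(-7\right) 0 = 0$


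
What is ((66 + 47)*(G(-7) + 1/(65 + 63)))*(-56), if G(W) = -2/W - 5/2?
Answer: 223401/16 ≈ 13963.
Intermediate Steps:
G(W) = -5/2 - 2/W (G(W) = -2/W - 5*1/2 = -2/W - 5/2 = -5/2 - 2/W)
((66 + 47)*(G(-7) + 1/(65 + 63)))*(-56) = ((66 + 47)*((-5/2 - 2/(-7)) + 1/(65 + 63)))*(-56) = (113*((-5/2 - 2*(-1/7)) + 1/128))*(-56) = (113*((-5/2 + 2/7) + 1/128))*(-56) = (113*(-31/14 + 1/128))*(-56) = (113*(-1977/896))*(-56) = -223401/896*(-56) = 223401/16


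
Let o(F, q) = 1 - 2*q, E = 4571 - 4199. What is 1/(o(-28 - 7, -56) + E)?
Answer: 1/485 ≈ 0.0020619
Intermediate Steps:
E = 372
1/(o(-28 - 7, -56) + E) = 1/((1 - 2*(-56)) + 372) = 1/((1 + 112) + 372) = 1/(113 + 372) = 1/485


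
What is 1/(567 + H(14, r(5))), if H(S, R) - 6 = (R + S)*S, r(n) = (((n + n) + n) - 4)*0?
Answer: 1/769 ≈ 0.0013004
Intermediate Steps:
r(n) = 0 (r(n) = ((2*n + n) - 4)*0 = (3*n - 4)*0 = (-4 + 3*n)*0 = 0)
H(S, R) = 6 + S*(R + S) (H(S, R) = 6 + (R + S)*S = 6 + S*(R + S))
1/(567 + H(14, r(5))) = 1/(567 + (6 + 14² + 0*14)) = 1/(567 + (6 + 196 + 0)) = 1/(567 + 202) = 1/769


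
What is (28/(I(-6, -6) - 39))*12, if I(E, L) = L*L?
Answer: -112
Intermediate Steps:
I(E, L) = L²
(28/(I(-6, -6) - 39))*12 = (28/((-6)² - 39))*12 = (28/(36 - 39))*12 = (28/(-3))*12 = (28*(-⅓))*12 = -28/3*12 = -112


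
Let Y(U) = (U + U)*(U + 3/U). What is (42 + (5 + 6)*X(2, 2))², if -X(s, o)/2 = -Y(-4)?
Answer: 770884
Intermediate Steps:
Y(U) = 2*U*(U + 3/U) (Y(U) = (2*U)*(U + 3/U) = 2*U*(U + 3/U))
X(s, o) = 76 (X(s, o) = -(-2)*(6 + 2*(-4)²) = -(-2)*(6 + 2*16) = -(-2)*(6 + 32) = -(-2)*38 = -2*(-38) = 76)
(42 + (5 + 6)*X(2, 2))² = (42 + (5 + 6)*76)² = (42 + 11*76)² = (42 + 836)² = 878² = 770884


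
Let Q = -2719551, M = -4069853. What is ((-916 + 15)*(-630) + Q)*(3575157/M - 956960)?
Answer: 8381065419065563077/4069853 ≈ 2.0593e+12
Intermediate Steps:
((-916 + 15)*(-630) + Q)*(3575157/M - 956960) = ((-916 + 15)*(-630) - 2719551)*(3575157/(-4069853) - 956960) = (-901*(-630) - 2719551)*(3575157*(-1/4069853) - 956960) = (567630 - 2719551)*(-3575157/4069853 - 956960) = -2151921*(-3894690102037/4069853) = 8381065419065563077/4069853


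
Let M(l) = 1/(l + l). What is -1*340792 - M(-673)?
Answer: -458706031/1346 ≈ -3.4079e+5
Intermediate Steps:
M(l) = 1/(2*l)
-1*340792 - M(-673) = -1*340792 - 1/(2*(-673)) = -340792 - (-1)/(2*673) = -340792 - 1*(-1/1346) = -340792 + 1/1346 = -458706031/1346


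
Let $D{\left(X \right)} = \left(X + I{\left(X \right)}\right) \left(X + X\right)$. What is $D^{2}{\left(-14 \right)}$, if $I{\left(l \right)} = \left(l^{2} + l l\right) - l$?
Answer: $120472576$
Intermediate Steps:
$I{\left(l \right)} = - l + 2 l^{2}$ ($I{\left(l \right)} = \left(l^{2} + l^{2}\right) - l = 2 l^{2} - l = - l + 2 l^{2}$)
$D{\left(X \right)} = 2 X \left(X + X \left(-1 + 2 X\right)\right)$ ($D{\left(X \right)} = \left(X + X \left(-1 + 2 X\right)\right) \left(X + X\right) = \left(X + X \left(-1 + 2 X\right)\right) 2 X = 2 X \left(X + X \left(-1 + 2 X\right)\right)$)
$D^{2}{\left(-14 \right)} = \left(4 \left(-14\right)^{3}\right)^{2} = \left(4 \left(-2744\right)\right)^{2} = \left(-10976\right)^{2} = 120472576$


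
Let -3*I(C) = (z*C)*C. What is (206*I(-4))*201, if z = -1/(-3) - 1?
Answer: 441664/3 ≈ 1.4722e+5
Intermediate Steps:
z = -2/3 (z = -1*(-1/3) - 1 = 1/3 - 1 = -2/3 ≈ -0.66667)
I(C) = 2*C**2/9 (I(C) = -(-2*C/3)*C/3 = -(-2)*C**2/9 = 2*C**2/9)
(206*I(-4))*201 = (206*((2/9)*(-4)**2))*201 = (206*((2/9)*16))*201 = (206*(32/9))*201 = (6592/9)*201 = 441664/3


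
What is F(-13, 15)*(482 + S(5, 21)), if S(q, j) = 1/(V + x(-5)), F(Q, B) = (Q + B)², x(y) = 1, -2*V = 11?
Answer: 17344/9 ≈ 1927.1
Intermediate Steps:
V = -11/2 (V = -½*11 = -11/2 ≈ -5.5000)
F(Q, B) = (B + Q)²
S(q, j) = -2/9 (S(q, j) = 1/(-11/2 + 1) = 1/(-9/2) = -2/9)
F(-13, 15)*(482 + S(5, 21)) = (15 - 13)²*(482 - 2/9) = 2²*(4336/9) = 4*(4336/9) = 17344/9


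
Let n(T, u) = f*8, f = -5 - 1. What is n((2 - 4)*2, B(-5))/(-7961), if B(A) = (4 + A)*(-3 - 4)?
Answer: 48/7961 ≈ 0.0060294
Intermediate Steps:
B(A) = -28 - 7*A (B(A) = (4 + A)*(-7) = -28 - 7*A)
f = -6
n(T, u) = -48 (n(T, u) = -6*8 = -48)
n((2 - 4)*2, B(-5))/(-7961) = -48/(-7961) = -48*(-1/7961) = 48/7961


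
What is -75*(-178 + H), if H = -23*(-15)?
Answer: -12525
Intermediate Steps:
H = 345
-75*(-178 + H) = -75*(-178 + 345) = -75*167 = -12525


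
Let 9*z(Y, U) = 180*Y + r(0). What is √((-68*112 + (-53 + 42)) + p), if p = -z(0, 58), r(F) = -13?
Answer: I*√68630/3 ≈ 87.324*I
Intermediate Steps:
z(Y, U) = -13/9 + 20*Y (z(Y, U) = (180*Y - 13)/9 = (-13 + 180*Y)/9 = -13/9 + 20*Y)
p = 13/9 (p = -(-13/9 + 20*0) = -(-13/9 + 0) = -1*(-13/9) = 13/9 ≈ 1.4444)
√((-68*112 + (-53 + 42)) + p) = √((-68*112 + (-53 + 42)) + 13/9) = √((-7616 - 11) + 13/9) = √(-7627 + 13/9) = √(-68630/9) = I*√68630/3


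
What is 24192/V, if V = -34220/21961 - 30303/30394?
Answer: -25349670144/2677499 ≈ -9467.7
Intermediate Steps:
V = -18742493/7334974 (V = -34220*1/21961 - 30303*1/30394 = -34220/21961 - 333/334 = -18742493/7334974 ≈ -2.5552)
24192/V = 24192/(-18742493/7334974) = 24192*(-7334974/18742493) = -25349670144/2677499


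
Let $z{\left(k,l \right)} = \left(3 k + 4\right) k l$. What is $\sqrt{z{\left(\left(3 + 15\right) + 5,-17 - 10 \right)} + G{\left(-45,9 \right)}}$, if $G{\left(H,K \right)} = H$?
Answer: $3 i \sqrt{5042} \approx 213.02 i$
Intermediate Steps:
$z{\left(k,l \right)} = k l \left(4 + 3 k\right)$ ($z{\left(k,l \right)} = \left(4 + 3 k\right) k l = k \left(4 + 3 k\right) l = k l \left(4 + 3 k\right)$)
$\sqrt{z{\left(\left(3 + 15\right) + 5,-17 - 10 \right)} + G{\left(-45,9 \right)}} = \sqrt{\left(\left(3 + 15\right) + 5\right) \left(-17 - 10\right) \left(4 + 3 \left(\left(3 + 15\right) + 5\right)\right) - 45} = \sqrt{\left(18 + 5\right) \left(-27\right) \left(4 + 3 \left(18 + 5\right)\right) - 45} = \sqrt{23 \left(-27\right) \left(4 + 3 \cdot 23\right) - 45} = \sqrt{23 \left(-27\right) \left(4 + 69\right) - 45} = \sqrt{23 \left(-27\right) 73 - 45} = \sqrt{-45333 - 45} = \sqrt{-45378} = 3 i \sqrt{5042}$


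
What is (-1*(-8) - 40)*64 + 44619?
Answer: 42571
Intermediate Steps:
(-1*(-8) - 40)*64 + 44619 = (8 - 40)*64 + 44619 = -32*64 + 44619 = -2048 + 44619 = 42571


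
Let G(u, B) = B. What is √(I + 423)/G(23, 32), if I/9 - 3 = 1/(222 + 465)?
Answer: √23599137/7328 ≈ 0.66292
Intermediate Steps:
I = 6186/229 (I = 27 + 9/(222 + 465) = 27 + 9/687 = 27 + 9*(1/687) = 27 + 3/229 = 6186/229 ≈ 27.013)
√(I + 423)/G(23, 32) = √(6186/229 + 423)/32 = √(103053/229)*(1/32) = (√23599137/229)*(1/32) = √23599137/7328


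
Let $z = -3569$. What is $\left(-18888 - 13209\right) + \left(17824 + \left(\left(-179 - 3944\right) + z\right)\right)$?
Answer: $-21965$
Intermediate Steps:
$\left(-18888 - 13209\right) + \left(17824 + \left(\left(-179 - 3944\right) + z\right)\right) = \left(-18888 - 13209\right) + \left(17824 - 7692\right) = -32097 + \left(17824 - 7692\right) = -32097 + 10132 = -21965$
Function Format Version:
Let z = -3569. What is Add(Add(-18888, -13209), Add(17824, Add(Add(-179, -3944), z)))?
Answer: -21965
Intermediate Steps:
Add(Add(-18888, -13209), Add(17824, Add(Add(-179, -3944), z))) = Add(Add(-18888, -13209), Add(17824, Add(Add(-179, -3944), -3569))) = Add(-32097, Add(17824, Add(-4123, -3569))) = Add(-32097, Add(17824, -7692)) = Add(-32097, 10132) = -21965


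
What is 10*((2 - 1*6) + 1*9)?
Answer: 50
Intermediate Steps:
10*((2 - 1*6) + 1*9) = 10*((2 - 6) + 9) = 10*(-4 + 9) = 10*5 = 50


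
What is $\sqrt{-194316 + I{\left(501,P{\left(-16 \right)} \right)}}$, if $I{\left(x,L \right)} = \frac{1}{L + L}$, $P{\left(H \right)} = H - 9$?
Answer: $\frac{i \sqrt{19431602}}{10} \approx 440.81 i$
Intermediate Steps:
$P{\left(H \right)} = -9 + H$
$I{\left(x,L \right)} = \frac{1}{2 L}$
$\sqrt{-194316 + I{\left(501,P{\left(-16 \right)} \right)}} = \sqrt{-194316 + \frac{1}{2 \left(-9 - 16\right)}} = \sqrt{-194316 + \frac{1}{2 \left(-25\right)}} = \sqrt{-194316 + \frac{1}{2} \left(- \frac{1}{25}\right)} = \sqrt{-194316 - \frac{1}{50}} = \sqrt{- \frac{9715801}{50}} = \frac{i \sqrt{19431602}}{10}$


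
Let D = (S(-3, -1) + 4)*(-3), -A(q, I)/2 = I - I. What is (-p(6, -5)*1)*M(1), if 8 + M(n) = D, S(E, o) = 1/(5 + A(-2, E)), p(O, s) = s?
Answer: -103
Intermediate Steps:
A(q, I) = 0 (A(q, I) = -2*(I - I) = -2*0 = 0)
S(E, o) = ⅕ (S(E, o) = 1/(5 + 0) = 1/5 = ⅕)
D = -63/5 (D = (⅕ + 4)*(-3) = (21/5)*(-3) = -63/5 ≈ -12.600)
M(n) = -103/5 (M(n) = -8 - 63/5 = -103/5)
(-p(6, -5)*1)*M(1) = (-1*(-5)*1)*(-103/5) = (5*1)*(-103/5) = 5*(-103/5) = -103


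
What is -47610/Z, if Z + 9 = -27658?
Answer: 47610/27667 ≈ 1.7208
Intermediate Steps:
Z = -27667 (Z = -9 - 27658 = -27667)
-47610/Z = -47610/(-27667) = -47610*(-1/27667) = 47610/27667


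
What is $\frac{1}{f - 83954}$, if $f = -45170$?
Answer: $- \frac{1}{129124} \approx -7.7445 \cdot 10^{-6}$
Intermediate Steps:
$\frac{1}{f - 83954} = \frac{1}{-45170 - 83954} = \frac{1}{-129124} = - \frac{1}{129124}$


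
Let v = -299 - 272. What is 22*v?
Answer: -12562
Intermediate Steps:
v = -571
22*v = 22*(-571) = -12562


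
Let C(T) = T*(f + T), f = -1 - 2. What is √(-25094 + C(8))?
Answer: I*√25054 ≈ 158.28*I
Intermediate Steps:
f = -3
C(T) = T*(-3 + T)
√(-25094 + C(8)) = √(-25094 + 8*(-3 + 8)) = √(-25094 + 8*5) = √(-25094 + 40) = √(-25054) = I*√25054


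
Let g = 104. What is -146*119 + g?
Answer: -17270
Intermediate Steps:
-146*119 + g = -146*119 + 104 = -17374 + 104 = -17270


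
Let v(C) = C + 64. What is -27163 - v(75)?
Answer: -27302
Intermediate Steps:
v(C) = 64 + C
-27163 - v(75) = -27163 - (64 + 75) = -27163 - 1*139 = -27163 - 139 = -27302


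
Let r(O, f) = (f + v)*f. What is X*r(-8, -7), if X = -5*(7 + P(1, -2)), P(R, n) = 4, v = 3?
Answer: -1540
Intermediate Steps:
r(O, f) = f*(3 + f) (r(O, f) = (f + 3)*f = (3 + f)*f = f*(3 + f))
X = -55 (X = -5*(7 + 4) = -5*11 = -55)
X*r(-8, -7) = -(-385)*(3 - 7) = -(-385)*(-4) = -55*28 = -1540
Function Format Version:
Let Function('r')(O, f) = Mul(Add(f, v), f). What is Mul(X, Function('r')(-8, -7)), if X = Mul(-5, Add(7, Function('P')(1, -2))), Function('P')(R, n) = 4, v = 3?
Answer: -1540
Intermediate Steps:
Function('r')(O, f) = Mul(f, Add(3, f)) (Function('r')(O, f) = Mul(Add(f, 3), f) = Mul(Add(3, f), f) = Mul(f, Add(3, f)))
X = -55 (X = Mul(-5, Add(7, 4)) = Mul(-5, 11) = -55)
Mul(X, Function('r')(-8, -7)) = Mul(-55, Mul(-7, Add(3, -7))) = Mul(-55, Mul(-7, -4)) = Mul(-55, 28) = -1540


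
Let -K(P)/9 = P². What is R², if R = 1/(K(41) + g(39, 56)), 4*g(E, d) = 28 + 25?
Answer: 16/3655774369 ≈ 4.3766e-9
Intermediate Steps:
g(E, d) = 53/4 (g(E, d) = (28 + 25)/4 = (¼)*53 = 53/4)
K(P) = -9*P²
R = -4/60463 (R = 1/(-9*41² + 53/4) = 1/(-9*1681 + 53/4) = 1/(-15129 + 53/4) = 1/(-60463/4) = -4/60463 ≈ -6.6156e-5)
R² = (-4/60463)² = 16/3655774369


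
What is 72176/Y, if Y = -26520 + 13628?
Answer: -18044/3223 ≈ -5.5985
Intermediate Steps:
Y = -12892
72176/Y = 72176/(-12892) = 72176*(-1/12892) = -18044/3223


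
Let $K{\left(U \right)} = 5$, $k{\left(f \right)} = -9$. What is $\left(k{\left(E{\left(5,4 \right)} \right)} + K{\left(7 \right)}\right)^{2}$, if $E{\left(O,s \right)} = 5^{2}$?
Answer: $16$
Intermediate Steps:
$E{\left(O,s \right)} = 25$
$\left(k{\left(E{\left(5,4 \right)} \right)} + K{\left(7 \right)}\right)^{2} = \left(-9 + 5\right)^{2} = \left(-4\right)^{2} = 16$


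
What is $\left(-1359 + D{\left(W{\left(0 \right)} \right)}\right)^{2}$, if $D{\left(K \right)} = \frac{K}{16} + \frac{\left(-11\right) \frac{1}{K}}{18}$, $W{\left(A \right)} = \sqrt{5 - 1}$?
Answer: $\frac{9576775321}{5184} \approx 1.8474 \cdot 10^{6}$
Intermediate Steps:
$W{\left(A \right)} = 2$ ($W{\left(A \right)} = \sqrt{4} = 2$)
$D{\left(K \right)} = - \frac{11}{18 K} + \frac{K}{16}$ ($D{\left(K \right)} = K \frac{1}{16} + - \frac{11}{K} \frac{1}{18} = \frac{K}{16} - \frac{11}{18 K} = - \frac{11}{18 K} + \frac{K}{16}$)
$\left(-1359 + D{\left(W{\left(0 \right)} \right)}\right)^{2} = \left(-1359 + \left(- \frac{11}{18 \cdot 2} + \frac{1}{16} \cdot 2\right)\right)^{2} = \left(-1359 + \left(\left(- \frac{11}{18}\right) \frac{1}{2} + \frac{1}{8}\right)\right)^{2} = \left(-1359 + \left(- \frac{11}{36} + \frac{1}{8}\right)\right)^{2} = \left(-1359 - \frac{13}{72}\right)^{2} = \left(- \frac{97861}{72}\right)^{2} = \frac{9576775321}{5184}$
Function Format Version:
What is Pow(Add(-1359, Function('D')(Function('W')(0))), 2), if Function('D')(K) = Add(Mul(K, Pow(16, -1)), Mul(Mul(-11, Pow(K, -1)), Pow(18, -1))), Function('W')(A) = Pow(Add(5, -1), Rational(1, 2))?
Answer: Rational(9576775321, 5184) ≈ 1.8474e+6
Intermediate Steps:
Function('W')(A) = 2 (Function('W')(A) = Pow(4, Rational(1, 2)) = 2)
Function('D')(K) = Add(Mul(Rational(-11, 18), Pow(K, -1)), Mul(Rational(1, 16), K)) (Function('D')(K) = Add(Mul(K, Rational(1, 16)), Mul(Mul(-11, Pow(K, -1)), Rational(1, 18))) = Add(Mul(Rational(1, 16), K), Mul(Rational(-11, 18), Pow(K, -1))) = Add(Mul(Rational(-11, 18), Pow(K, -1)), Mul(Rational(1, 16), K)))
Pow(Add(-1359, Function('D')(Function('W')(0))), 2) = Pow(Add(-1359, Add(Mul(Rational(-11, 18), Pow(2, -1)), Mul(Rational(1, 16), 2))), 2) = Pow(Add(-1359, Add(Mul(Rational(-11, 18), Rational(1, 2)), Rational(1, 8))), 2) = Pow(Add(-1359, Add(Rational(-11, 36), Rational(1, 8))), 2) = Pow(Add(-1359, Rational(-13, 72)), 2) = Pow(Rational(-97861, 72), 2) = Rational(9576775321, 5184)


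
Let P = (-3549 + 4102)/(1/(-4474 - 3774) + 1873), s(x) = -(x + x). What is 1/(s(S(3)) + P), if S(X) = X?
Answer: -2206929/12589982 ≈ -0.17529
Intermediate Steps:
s(x) = -2*x
P = 651592/2206929 (P = 553/(1/(-8248) + 1873) = 553/(-1/8248 + 1873) = 553/(15448503/8248) = 553*(8248/15448503) = 651592/2206929 ≈ 0.29525)
1/(s(S(3)) + P) = 1/(-2*3 + 651592/2206929) = 1/(-6 + 651592/2206929) = 1/(-12589982/2206929) = -2206929/12589982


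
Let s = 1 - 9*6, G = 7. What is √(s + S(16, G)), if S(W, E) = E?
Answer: I*√46 ≈ 6.7823*I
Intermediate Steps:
s = -53 (s = 1 - 54 = -53)
√(s + S(16, G)) = √(-53 + 7) = √(-46) = I*√46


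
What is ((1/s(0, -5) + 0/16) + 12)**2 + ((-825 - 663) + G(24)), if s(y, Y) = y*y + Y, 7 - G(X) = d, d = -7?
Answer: -33369/25 ≈ -1334.8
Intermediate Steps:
G(X) = 14 (G(X) = 7 - 1*(-7) = 7 + 7 = 14)
s(y, Y) = Y + y**2 (s(y, Y) = y**2 + Y = Y + y**2)
((1/s(0, -5) + 0/16) + 12)**2 + ((-825 - 663) + G(24)) = ((1/(-5 + 0**2) + 0/16) + 12)**2 + ((-825 - 663) + 14) = ((1/(-5 + 0) + 0*(1/16)) + 12)**2 + (-1488 + 14) = ((1/(-5) + 0) + 12)**2 - 1474 = ((1*(-1/5) + 0) + 12)**2 - 1474 = ((-1/5 + 0) + 12)**2 - 1474 = (-1/5 + 12)**2 - 1474 = (59/5)**2 - 1474 = 3481/25 - 1474 = -33369/25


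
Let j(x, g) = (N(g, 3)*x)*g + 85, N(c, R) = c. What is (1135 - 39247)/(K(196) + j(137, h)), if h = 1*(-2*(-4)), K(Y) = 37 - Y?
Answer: -6352/1449 ≈ -4.3837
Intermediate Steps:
h = 8 (h = 1*8 = 8)
j(x, g) = 85 + x*g² (j(x, g) = (g*x)*g + 85 = x*g² + 85 = 85 + x*g²)
(1135 - 39247)/(K(196) + j(137, h)) = (1135 - 39247)/((37 - 1*196) + (85 + 137*8²)) = -38112/((37 - 196) + (85 + 137*64)) = -38112/(-159 + (85 + 8768)) = -38112/(-159 + 8853) = -38112/8694 = -38112*1/8694 = -6352/1449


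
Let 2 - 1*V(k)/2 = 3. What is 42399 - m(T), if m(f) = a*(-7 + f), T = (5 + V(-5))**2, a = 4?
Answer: 42391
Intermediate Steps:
V(k) = -2 (V(k) = 4 - 2*3 = 4 - 6 = -2)
T = 9 (T = (5 - 2)**2 = 3**2 = 9)
m(f) = -28 + 4*f (m(f) = 4*(-7 + f) = -28 + 4*f)
42399 - m(T) = 42399 - (-28 + 4*9) = 42399 - (-28 + 36) = 42399 - 1*8 = 42399 - 8 = 42391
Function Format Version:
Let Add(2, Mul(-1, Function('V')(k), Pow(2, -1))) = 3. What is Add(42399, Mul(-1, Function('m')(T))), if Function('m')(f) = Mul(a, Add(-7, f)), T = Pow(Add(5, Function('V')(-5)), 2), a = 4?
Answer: 42391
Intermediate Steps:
Function('V')(k) = -2 (Function('V')(k) = Add(4, Mul(-2, 3)) = Add(4, -6) = -2)
T = 9 (T = Pow(Add(5, -2), 2) = Pow(3, 2) = 9)
Function('m')(f) = Add(-28, Mul(4, f)) (Function('m')(f) = Mul(4, Add(-7, f)) = Add(-28, Mul(4, f)))
Add(42399, Mul(-1, Function('m')(T))) = Add(42399, Mul(-1, Add(-28, Mul(4, 9)))) = Add(42399, Mul(-1, Add(-28, 36))) = Add(42399, Mul(-1, 8)) = Add(42399, -8) = 42391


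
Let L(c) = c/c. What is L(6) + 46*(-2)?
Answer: -91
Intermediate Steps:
L(c) = 1
L(6) + 46*(-2) = 1 + 46*(-2) = 1 - 92 = -91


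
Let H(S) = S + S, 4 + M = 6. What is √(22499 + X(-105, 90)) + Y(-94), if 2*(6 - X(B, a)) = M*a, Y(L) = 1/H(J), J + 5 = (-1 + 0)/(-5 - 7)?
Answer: -6/59 + √22415 ≈ 149.61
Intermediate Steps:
J = -59/12 (J = -5 + (-1 + 0)/(-5 - 7) = -5 - 1/(-12) = -5 - 1*(-1/12) = -5 + 1/12 = -59/12 ≈ -4.9167)
M = 2 (M = -4 + 6 = 2)
H(S) = 2*S
Y(L) = -6/59 (Y(L) = 1/(2*(-59/12)) = 1/(-59/6) = -6/59)
X(B, a) = 6 - a
√(22499 + X(-105, 90)) + Y(-94) = √(22499 + (6 - 1*90)) - 6/59 = √(22499 + (6 - 90)) - 6/59 = √(22499 - 84) - 6/59 = √22415 - 6/59 = -6/59 + √22415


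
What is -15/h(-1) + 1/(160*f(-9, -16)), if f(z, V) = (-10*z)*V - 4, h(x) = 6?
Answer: -577601/231040 ≈ -2.5000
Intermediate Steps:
f(z, V) = -4 - 10*V*z (f(z, V) = -10*V*z - 4 = -4 - 10*V*z)
-15/h(-1) + 1/(160*f(-9, -16)) = -15/6 + 1/(160*(-4 - 10*(-16)*(-9))) = -15*⅙ + 1/(160*(-4 - 1440)) = -5/2 + (1/160)/(-1444) = -5/2 + (1/160)*(-1/1444) = -5/2 - 1/231040 = -577601/231040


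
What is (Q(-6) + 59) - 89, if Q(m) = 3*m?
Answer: -48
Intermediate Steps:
(Q(-6) + 59) - 89 = (3*(-6) + 59) - 89 = (-18 + 59) - 89 = 41 - 89 = -48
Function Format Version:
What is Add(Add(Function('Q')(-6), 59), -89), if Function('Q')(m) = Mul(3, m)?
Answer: -48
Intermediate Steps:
Add(Add(Function('Q')(-6), 59), -89) = Add(Add(Mul(3, -6), 59), -89) = Add(Add(-18, 59), -89) = Add(41, -89) = -48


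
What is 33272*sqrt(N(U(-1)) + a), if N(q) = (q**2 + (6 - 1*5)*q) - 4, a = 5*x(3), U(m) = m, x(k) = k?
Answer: 33272*sqrt(11) ≈ 1.1035e+5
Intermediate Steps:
a = 15 (a = 5*3 = 15)
N(q) = -4 + q + q**2 (N(q) = (q**2 + (6 - 5)*q) - 4 = (q**2 + 1*q) - 4 = (q**2 + q) - 4 = (q + q**2) - 4 = -4 + q + q**2)
33272*sqrt(N(U(-1)) + a) = 33272*sqrt((-4 - 1 + (-1)**2) + 15) = 33272*sqrt((-4 - 1 + 1) + 15) = 33272*sqrt(-4 + 15) = 33272*sqrt(11)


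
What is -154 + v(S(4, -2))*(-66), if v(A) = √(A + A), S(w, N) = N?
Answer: -154 - 132*I ≈ -154.0 - 132.0*I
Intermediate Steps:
v(A) = √2*√A (v(A) = √(2*A) = √2*√A)
-154 + v(S(4, -2))*(-66) = -154 + (√2*√(-2))*(-66) = -154 + (√2*(I*√2))*(-66) = -154 + (2*I)*(-66) = -154 - 132*I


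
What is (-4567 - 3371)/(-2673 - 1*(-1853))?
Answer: 3969/410 ≈ 9.6805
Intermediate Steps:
(-4567 - 3371)/(-2673 - 1*(-1853)) = -7938/(-2673 + 1853) = -7938/(-820) = -7938*(-1/820) = 3969/410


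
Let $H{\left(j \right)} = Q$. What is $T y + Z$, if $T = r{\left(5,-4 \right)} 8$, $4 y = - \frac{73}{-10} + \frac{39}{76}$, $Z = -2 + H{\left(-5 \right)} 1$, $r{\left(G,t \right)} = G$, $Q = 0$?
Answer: $\frac{2893}{38} \approx 76.132$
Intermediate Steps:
$H{\left(j \right)} = 0$
$Z = -2$ ($Z = -2 + 0 \cdot 1 = -2 + 0 = -2$)
$y = \frac{2969}{1520}$ ($y = \frac{- \frac{73}{-10} + \frac{39}{76}}{4} = \frac{\left(-73\right) \left(- \frac{1}{10}\right) + 39 \cdot \frac{1}{76}}{4} = \frac{\frac{73}{10} + \frac{39}{76}}{4} = \frac{1}{4} \cdot \frac{2969}{380} = \frac{2969}{1520} \approx 1.9533$)
$T = 40$ ($T = 5 \cdot 8 = 40$)
$T y + Z = 40 \cdot \frac{2969}{1520} - 2 = \frac{2969}{38} - 2 = \frac{2893}{38}$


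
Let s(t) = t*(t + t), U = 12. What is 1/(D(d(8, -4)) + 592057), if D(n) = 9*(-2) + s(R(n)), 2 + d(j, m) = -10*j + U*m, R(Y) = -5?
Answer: 1/592089 ≈ 1.6889e-6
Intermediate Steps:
s(t) = 2*t² (s(t) = t*(2*t) = 2*t²)
d(j, m) = -2 - 10*j + 12*m (d(j, m) = -2 + (-10*j + 12*m) = -2 - 10*j + 12*m)
D(n) = 32 (D(n) = 9*(-2) + 2*(-5)² = -18 + 2*25 = -18 + 50 = 32)
1/(D(d(8, -4)) + 592057) = 1/(32 + 592057) = 1/592089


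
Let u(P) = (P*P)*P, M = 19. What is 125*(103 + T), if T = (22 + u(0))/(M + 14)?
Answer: 38875/3 ≈ 12958.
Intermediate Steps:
u(P) = P**3 (u(P) = P**2*P = P**3)
T = 2/3 (T = (22 + 0**3)/(19 + 14) = (22 + 0)/33 = 22*(1/33) = 2/3 ≈ 0.66667)
125*(103 + T) = 125*(103 + 2/3) = 125*(311/3) = 38875/3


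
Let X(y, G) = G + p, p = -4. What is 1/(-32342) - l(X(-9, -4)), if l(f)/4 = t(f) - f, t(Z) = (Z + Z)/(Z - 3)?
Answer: -13454283/355762 ≈ -37.818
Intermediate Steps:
t(Z) = 2*Z/(-3 + Z) (t(Z) = (2*Z)/(-3 + Z) = 2*Z/(-3 + Z))
X(y, G) = -4 + G (X(y, G) = G - 4 = -4 + G)
l(f) = -4*f + 8*f/(-3 + f) (l(f) = 4*(2*f/(-3 + f) - f) = 4*(-f + 2*f/(-3 + f)) = -4*f + 8*f/(-3 + f))
1/(-32342) - l(X(-9, -4)) = 1/(-32342) - 4*(-4 - 4)*(5 - (-4 - 4))/(-3 + (-4 - 4)) = -1/32342 - 4*(-8)*(5 - 1*(-8))/(-3 - 8) = -1/32342 - 4*(-8)*(5 + 8)/(-11) = -1/32342 - 4*(-8)*(-1)*13/11 = -1/32342 - 1*416/11 = -1/32342 - 416/11 = -13454283/355762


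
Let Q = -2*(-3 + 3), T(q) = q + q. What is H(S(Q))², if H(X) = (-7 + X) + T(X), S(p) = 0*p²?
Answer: 49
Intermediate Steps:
T(q) = 2*q
Q = 0 (Q = -2*0 = 0)
S(p) = 0
H(X) = -7 + 3*X (H(X) = (-7 + X) + 2*X = -7 + 3*X)
H(S(Q))² = (-7 + 3*0)² = (-7 + 0)² = (-7)² = 49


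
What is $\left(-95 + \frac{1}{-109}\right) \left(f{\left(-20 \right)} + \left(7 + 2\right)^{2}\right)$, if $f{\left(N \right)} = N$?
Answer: $- \frac{631716}{109} \approx -5795.6$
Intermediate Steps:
$\left(-95 + \frac{1}{-109}\right) \left(f{\left(-20 \right)} + \left(7 + 2\right)^{2}\right) = \left(-95 + \frac{1}{-109}\right) \left(-20 + \left(7 + 2\right)^{2}\right) = \left(-95 - \frac{1}{109}\right) \left(-20 + 9^{2}\right) = - \frac{10356 \left(-20 + 81\right)}{109} = \left(- \frac{10356}{109}\right) 61 = - \frac{631716}{109}$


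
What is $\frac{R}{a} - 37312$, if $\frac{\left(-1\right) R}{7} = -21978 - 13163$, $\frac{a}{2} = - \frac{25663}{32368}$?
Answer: $- \frac{4938591464}{25663} \approx -1.9244 \cdot 10^{5}$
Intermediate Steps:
$a = - \frac{25663}{16184}$ ($a = 2 \left(- \frac{25663}{32368}\right) = - \frac{25663}{16184} \approx -1.5857$)
$R = 245987$ ($R = - 7 \left(-21978 - 13163\right) = \left(-7\right) \left(-35141\right) = 245987$)
$\frac{R}{a} - 37312 = \frac{245987}{- \frac{25663}{16184}} - 37312 = 245987 \left(- \frac{16184}{25663}\right) - 37312 = - \frac{3981053608}{25663} - 37312 = - \frac{4938591464}{25663}$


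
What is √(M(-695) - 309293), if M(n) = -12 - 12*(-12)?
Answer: I*√309161 ≈ 556.02*I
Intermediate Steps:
M(n) = 132 (M(n) = -12 + 144 = 132)
√(M(-695) - 309293) = √(132 - 309293) = √(-309161) = I*√309161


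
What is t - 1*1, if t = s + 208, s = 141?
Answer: 348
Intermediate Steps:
t = 349 (t = 141 + 208 = 349)
t - 1*1 = 349 - 1*1 = 349 - 1 = 348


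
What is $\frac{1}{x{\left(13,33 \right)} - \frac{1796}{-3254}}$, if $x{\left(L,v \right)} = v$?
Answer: $\frac{1627}{54589} \approx 0.029805$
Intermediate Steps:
$\frac{1}{x{\left(13,33 \right)} - \frac{1796}{-3254}} = \frac{1}{33 - \frac{1796}{-3254}} = \frac{1}{33 - - \frac{898}{1627}} = \frac{1}{33 + \frac{898}{1627}} = \frac{1}{\frac{54589}{1627}} = \frac{1627}{54589}$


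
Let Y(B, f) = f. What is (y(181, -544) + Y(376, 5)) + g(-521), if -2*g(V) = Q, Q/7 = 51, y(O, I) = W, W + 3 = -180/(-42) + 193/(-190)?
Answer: -115198/665 ≈ -173.23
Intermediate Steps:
W = 359/1330 (W = -3 + (-180/(-42) + 193/(-190)) = -3 + (-180*(-1/42) + 193*(-1/190)) = -3 + (30/7 - 193/190) = -3 + 4349/1330 = 359/1330 ≈ 0.26992)
y(O, I) = 359/1330
Q = 357 (Q = 7*51 = 357)
g(V) = -357/2 (g(V) = -½*357 = -357/2)
(y(181, -544) + Y(376, 5)) + g(-521) = (359/1330 + 5) - 357/2 = 7009/1330 - 357/2 = -115198/665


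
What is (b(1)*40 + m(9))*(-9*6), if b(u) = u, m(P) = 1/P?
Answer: -2166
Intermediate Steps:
(b(1)*40 + m(9))*(-9*6) = (1*40 + 1/9)*(-9*6) = (40 + ⅑)*(-54) = (361/9)*(-54) = -2166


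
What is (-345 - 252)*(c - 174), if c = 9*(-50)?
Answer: 372528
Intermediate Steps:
c = -450
(-345 - 252)*(c - 174) = (-345 - 252)*(-450 - 174) = -597*(-624) = 372528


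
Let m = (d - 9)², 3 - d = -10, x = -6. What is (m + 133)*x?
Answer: -894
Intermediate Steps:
d = 13 (d = 3 - 1*(-10) = 3 + 10 = 13)
m = 16 (m = (13 - 9)² = 4² = 16)
(m + 133)*x = (16 + 133)*(-6) = 149*(-6) = -894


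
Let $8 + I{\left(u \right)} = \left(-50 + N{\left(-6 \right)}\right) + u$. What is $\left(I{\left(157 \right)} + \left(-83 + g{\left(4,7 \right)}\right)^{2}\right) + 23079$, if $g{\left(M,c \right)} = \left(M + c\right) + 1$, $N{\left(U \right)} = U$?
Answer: $28213$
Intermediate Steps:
$g{\left(M,c \right)} = 1 + M + c$
$I{\left(u \right)} = -64 + u$ ($I{\left(u \right)} = -8 + \left(\left(-50 - 6\right) + u\right) = -8 + \left(-56 + u\right) = -64 + u$)
$\left(I{\left(157 \right)} + \left(-83 + g{\left(4,7 \right)}\right)^{2}\right) + 23079 = \left(\left(-64 + 157\right) + \left(-83 + \left(1 + 4 + 7\right)\right)^{2}\right) + 23079 = \left(93 + \left(-83 + 12\right)^{2}\right) + 23079 = \left(93 + \left(-71\right)^{2}\right) + 23079 = \left(93 + 5041\right) + 23079 = 5134 + 23079 = 28213$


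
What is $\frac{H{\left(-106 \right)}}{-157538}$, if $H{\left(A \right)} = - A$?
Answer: $- \frac{53}{78769} \approx -0.00067285$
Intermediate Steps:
$\frac{H{\left(-106 \right)}}{-157538} = \frac{\left(-1\right) \left(-106\right)}{-157538} = 106 \left(- \frac{1}{157538}\right) = - \frac{53}{78769}$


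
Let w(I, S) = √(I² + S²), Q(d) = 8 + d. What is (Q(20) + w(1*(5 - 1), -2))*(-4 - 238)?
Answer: -6776 - 484*√5 ≈ -7858.3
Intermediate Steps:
(Q(20) + w(1*(5 - 1), -2))*(-4 - 238) = ((8 + 20) + √((1*(5 - 1))² + (-2)²))*(-4 - 238) = (28 + √((1*4)² + 4))*(-242) = (28 + √(4² + 4))*(-242) = (28 + √(16 + 4))*(-242) = (28 + √20)*(-242) = (28 + 2*√5)*(-242) = -6776 - 484*√5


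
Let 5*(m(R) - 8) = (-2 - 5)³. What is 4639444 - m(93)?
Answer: 23197523/5 ≈ 4.6395e+6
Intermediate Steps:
m(R) = -303/5 (m(R) = 8 + (-2 - 5)³/5 = 8 + (⅕)*(-7)³ = 8 + (⅕)*(-343) = 8 - 343/5 = -303/5)
4639444 - m(93) = 4639444 - 1*(-303/5) = 4639444 + 303/5 = 23197523/5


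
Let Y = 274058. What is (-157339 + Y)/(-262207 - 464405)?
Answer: -116719/726612 ≈ -0.16063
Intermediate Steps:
(-157339 + Y)/(-262207 - 464405) = (-157339 + 274058)/(-262207 - 464405) = 116719/(-726612) = 116719*(-1/726612) = -116719/726612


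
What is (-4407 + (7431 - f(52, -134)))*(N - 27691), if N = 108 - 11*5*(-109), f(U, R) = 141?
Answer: -62238204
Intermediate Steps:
N = 6103 (N = 108 - 55*(-109) = 108 + 5995 = 6103)
(-4407 + (7431 - f(52, -134)))*(N - 27691) = (-4407 + (7431 - 1*141))*(6103 - 27691) = (-4407 + (7431 - 141))*(-21588) = (-4407 + 7290)*(-21588) = 2883*(-21588) = -62238204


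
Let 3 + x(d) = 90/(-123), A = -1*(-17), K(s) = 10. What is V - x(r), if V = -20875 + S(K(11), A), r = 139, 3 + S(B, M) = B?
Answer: -855435/41 ≈ -20864.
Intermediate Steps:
A = 17
S(B, M) = -3 + B
V = -20868 (V = -20875 + (-3 + 10) = -20875 + 7 = -20868)
x(d) = -153/41 (x(d) = -3 + 90/(-123) = -3 + 90*(-1/123) = -3 - 30/41 = -153/41)
V - x(r) = -20868 - 1*(-153/41) = -20868 + 153/41 = -855435/41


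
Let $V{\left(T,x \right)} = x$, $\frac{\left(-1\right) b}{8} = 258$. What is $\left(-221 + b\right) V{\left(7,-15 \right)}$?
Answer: $34275$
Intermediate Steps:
$b = -2064$ ($b = \left(-8\right) 258 = -2064$)
$\left(-221 + b\right) V{\left(7,-15 \right)} = \left(-221 - 2064\right) \left(-15\right) = \left(-2285\right) \left(-15\right) = 34275$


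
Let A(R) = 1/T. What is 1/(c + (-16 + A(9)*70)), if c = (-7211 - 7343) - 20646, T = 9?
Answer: -9/316874 ≈ -2.8402e-5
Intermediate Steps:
A(R) = ⅑ (A(R) = 1/9 = ⅑)
c = -35200 (c = -14554 - 20646 = -35200)
1/(c + (-16 + A(9)*70)) = 1/(-35200 + (-16 + (⅑)*70)) = 1/(-35200 + (-16 + 70/9)) = 1/(-35200 - 74/9) = 1/(-316874/9) = -9/316874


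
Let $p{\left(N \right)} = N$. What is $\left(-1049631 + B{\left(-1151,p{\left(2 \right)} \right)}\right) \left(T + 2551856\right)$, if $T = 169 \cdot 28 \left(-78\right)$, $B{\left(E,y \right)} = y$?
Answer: $-2291088196040$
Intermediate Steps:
$T = -369096$ ($T = 4732 \left(-78\right) = -369096$)
$\left(-1049631 + B{\left(-1151,p{\left(2 \right)} \right)}\right) \left(T + 2551856\right) = \left(-1049631 + 2\right) \left(-369096 + 2551856\right) = \left(-1049629\right) 2182760 = -2291088196040$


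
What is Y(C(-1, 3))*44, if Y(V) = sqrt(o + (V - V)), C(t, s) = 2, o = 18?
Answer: 132*sqrt(2) ≈ 186.68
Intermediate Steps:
Y(V) = 3*sqrt(2) (Y(V) = sqrt(18 + (V - V)) = sqrt(18 + 0) = sqrt(18) = 3*sqrt(2))
Y(C(-1, 3))*44 = (3*sqrt(2))*44 = 132*sqrt(2)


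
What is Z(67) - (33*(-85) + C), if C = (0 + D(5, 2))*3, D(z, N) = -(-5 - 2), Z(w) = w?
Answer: 2851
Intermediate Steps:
D(z, N) = 7 (D(z, N) = -1*(-7) = 7)
C = 21 (C = (0 + 7)*3 = 7*3 = 21)
Z(67) - (33*(-85) + C) = 67 - (33*(-85) + 21) = 67 - (-2805 + 21) = 67 - 1*(-2784) = 67 + 2784 = 2851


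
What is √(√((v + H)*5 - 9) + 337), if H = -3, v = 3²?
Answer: √(337 + √21) ≈ 18.482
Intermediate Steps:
v = 9
√(√((v + H)*5 - 9) + 337) = √(√((9 - 3)*5 - 9) + 337) = √(√(6*5 - 9) + 337) = √(√(30 - 9) + 337) = √(√21 + 337) = √(337 + √21)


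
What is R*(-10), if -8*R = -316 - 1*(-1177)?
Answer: 4305/4 ≈ 1076.3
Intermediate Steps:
R = -861/8 (R = -(-316 - 1*(-1177))/8 = -(-316 + 1177)/8 = -1/8*861 = -861/8 ≈ -107.63)
R*(-10) = -861/8*(-10) = 4305/4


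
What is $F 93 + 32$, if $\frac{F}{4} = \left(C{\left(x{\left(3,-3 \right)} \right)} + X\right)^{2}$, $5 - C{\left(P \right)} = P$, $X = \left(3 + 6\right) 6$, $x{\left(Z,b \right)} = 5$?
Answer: $1084784$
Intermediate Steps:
$X = 54$ ($X = 9 \cdot 6 = 54$)
$C{\left(P \right)} = 5 - P$
$F = 11664$ ($F = 4 \left(\left(5 - 5\right) + 54\right)^{2} = 4 \left(0 + 54\right)^{2} = 4 \cdot 54^{2} = 4 \cdot 2916 = 11664$)
$F 93 + 32 = 11664 \cdot 93 + 32 = 1084752 + 32 = 1084784$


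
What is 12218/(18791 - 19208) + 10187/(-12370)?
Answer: -155384639/5158290 ≈ -30.123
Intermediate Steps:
12218/(18791 - 19208) + 10187/(-12370) = 12218/(-417) + 10187*(-1/12370) = 12218*(-1/417) - 10187/12370 = -12218/417 - 10187/12370 = -155384639/5158290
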